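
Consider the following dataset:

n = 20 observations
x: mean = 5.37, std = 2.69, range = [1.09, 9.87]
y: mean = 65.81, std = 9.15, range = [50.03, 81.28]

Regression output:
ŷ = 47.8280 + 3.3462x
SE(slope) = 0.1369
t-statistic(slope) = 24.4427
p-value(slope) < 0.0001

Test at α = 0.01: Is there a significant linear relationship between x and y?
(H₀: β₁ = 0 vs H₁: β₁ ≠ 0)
Since p-value < 0.0001 < α = 0.01, reject H₀ — the slope is significantly different from 0.

Hypothesis test for the slope coefficient:

H₀: β₁ = 0 (no linear relationship)
H₁: β₁ ≠ 0 (linear relationship exists)

Test statistic: t = β̂₁ / SE(β̂₁) = 3.3462 / 0.1369 = 24.4427

The p-value (<0.0001) is the probability, under H₀, of a t-statistic at least as extreme as |t| = 24.4427 (two-sided, df = n − 2 = 18).

Decision rule: reject H₀ if p-value < α.
p-value < 0.0001 < α = 0.01 → reject H₀.

At α = 0.01 the data do provide convincing evidence of a nonzero slope.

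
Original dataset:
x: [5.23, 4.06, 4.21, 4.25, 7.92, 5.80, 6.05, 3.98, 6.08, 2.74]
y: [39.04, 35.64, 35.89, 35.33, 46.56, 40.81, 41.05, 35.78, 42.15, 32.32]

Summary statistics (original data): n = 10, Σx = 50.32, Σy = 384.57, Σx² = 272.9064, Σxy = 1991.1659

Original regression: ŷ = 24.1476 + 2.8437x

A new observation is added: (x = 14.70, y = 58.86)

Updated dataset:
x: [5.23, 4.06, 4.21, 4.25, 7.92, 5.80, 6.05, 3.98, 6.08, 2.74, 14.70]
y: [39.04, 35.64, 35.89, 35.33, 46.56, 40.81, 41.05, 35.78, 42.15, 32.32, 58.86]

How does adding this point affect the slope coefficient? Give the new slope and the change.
The slope changes from 2.8437 to 2.2484 (change of -0.5953, or -20.9%).

x = 14.70 lies well outside the original x-range [2.74, 7.92] (x̄ ≈ 5.03), so this observation has high leverage and can move the slope substantially.

Step 1: Update the sums with the new point (n goes from 10 to 11)
Σx  = 50.32 + 14.70 = 65.02
Σy  = 384.57 + 58.86 = 443.43
Σx² = 272.9064 + 14.70² = 272.9064 + 216.0900 = 488.9964
Σxy = 1991.1659 + 14.70×58.86 = 1991.1659 + 865.2420 = 2856.4079

Step 2: Recompute the slope with b₁ = (nΣxy − ΣxΣy) / (nΣx² − (Σx)²)
Numerator   = 11×2856.4079 − 65.02×443.43 = 31420.4869 − 28831.8186 = 2588.6683
Denominator = 11×488.9964 − 65.02² = 5378.9604 − 4227.6004 = 1151.3600
b₁(new) = 2588.6683 / 1151.3600 = 2.2484

(Same formula on the original sums: (10×1991.1659 − 50.32×384.57) / (10×272.9064 − 50.32²) = 560.0966 / 196.9616 = 2.8437, matching the given fit.)

Step 3: Change in slope
Δβ₁ = 2.2484 − 2.8437 = -0.5953
Relative change = -0.5953 / 2.8437 × 100% = -20.9%
→ the slope decreases when the point is added.

A high-leverage point only changes the slope if it is off the original line; here y = 58.86 is below the original trend, so the slope decreases.
In practice: check such a point for data-entry or measurement error; refit with and without it and report both if conclusions differ.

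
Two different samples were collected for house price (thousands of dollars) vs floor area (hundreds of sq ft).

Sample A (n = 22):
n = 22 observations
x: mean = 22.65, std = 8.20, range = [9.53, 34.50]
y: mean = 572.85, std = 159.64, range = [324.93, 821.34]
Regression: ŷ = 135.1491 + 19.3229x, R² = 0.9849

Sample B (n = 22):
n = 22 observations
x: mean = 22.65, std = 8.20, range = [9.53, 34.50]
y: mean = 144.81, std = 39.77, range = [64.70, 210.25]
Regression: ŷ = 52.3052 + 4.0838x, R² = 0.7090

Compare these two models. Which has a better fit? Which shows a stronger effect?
Model A has the better fit (R² = 0.9849 vs 0.7090). Model A shows the stronger effect (|β₁| = 19.3229 vs 4.0838).

Model Comparison:

Goodness of fit (R²):
- Model A: R² = 0.9849 → 98.49% of variance in house price explained
- Model B: R² = 0.7090 → 70.90% of variance in house price explained
- 0.9849 > 0.7090 → Model A has the better fit

Which has the larger per-hundred sq ft effect? (|β₁|)
- Model A: β₁ = 19.3229 → predicted house price rises 19.3229 thousand dollars per additional hundred sq ft of floor area
- Model B: β₁ = 4.0838 → predicted house price rises 4.0838 thousand dollars per additional hundred sq ft of floor area
- |19.3229| > |4.0838| → Model A shows the stronger marginal effect

Note: A better fit (higher R²) doesn't necessarily mean a more important relationship.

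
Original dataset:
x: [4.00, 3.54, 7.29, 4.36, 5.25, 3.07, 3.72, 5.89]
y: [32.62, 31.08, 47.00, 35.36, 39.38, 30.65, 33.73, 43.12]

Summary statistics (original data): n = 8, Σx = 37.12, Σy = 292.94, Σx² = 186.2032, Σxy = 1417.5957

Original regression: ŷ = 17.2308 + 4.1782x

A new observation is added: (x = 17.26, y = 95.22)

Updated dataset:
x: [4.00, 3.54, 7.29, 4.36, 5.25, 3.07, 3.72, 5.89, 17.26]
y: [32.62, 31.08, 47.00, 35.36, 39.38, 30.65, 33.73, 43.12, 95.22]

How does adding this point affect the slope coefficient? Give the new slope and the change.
The slope changes from 4.1782 to 4.6018 (change of +0.4236, or +10.1%).

x = 17.26 lies well outside the original x-range [3.07, 7.29] (x̄ ≈ 4.64), so this observation has high leverage and can move the slope substantially.

Step 1: Update the sums with the new point (n goes from 8 to 9)
Σx  = 37.12 + 17.26 = 54.38
Σy  = 292.94 + 95.22 = 388.16
Σx² = 186.2032 + 17.26² = 186.2032 + 297.9076 = 484.1108
Σxy = 1417.5957 + 17.26×95.22 = 1417.5957 + 1643.4972 = 3061.0929

Step 2: Recompute the slope with b₁ = (nΣxy − ΣxΣy) / (nΣx² − (Σx)²)
Numerator   = 9×3061.0929 − 54.38×388.16 = 27549.8361 − 21108.1408 = 6441.6953
Denominator = 9×484.1108 − 54.38² = 4356.9972 − 2957.1844 = 1399.8128
b₁(new) = 6441.6953 / 1399.8128 = 4.6018

(Same formula on the original sums: (8×1417.5957 − 37.12×292.94) / (8×186.2032 − 37.12²) = 466.8328 / 111.7312 = 4.1782, matching the given fit.)

Step 3: Change in slope
Δβ₁ = 4.6018 − 4.1782 = +0.4236
Relative change = +0.4236 / 4.1782 × 100% = +10.1%
→ the slope increases when the point is added.

Because the point sits above the extension of the original line at a high-leverage x, it tilts the fit up.
In practice: refit with and without it and report both if conclusions differ; check such a point for data-entry or measurement error.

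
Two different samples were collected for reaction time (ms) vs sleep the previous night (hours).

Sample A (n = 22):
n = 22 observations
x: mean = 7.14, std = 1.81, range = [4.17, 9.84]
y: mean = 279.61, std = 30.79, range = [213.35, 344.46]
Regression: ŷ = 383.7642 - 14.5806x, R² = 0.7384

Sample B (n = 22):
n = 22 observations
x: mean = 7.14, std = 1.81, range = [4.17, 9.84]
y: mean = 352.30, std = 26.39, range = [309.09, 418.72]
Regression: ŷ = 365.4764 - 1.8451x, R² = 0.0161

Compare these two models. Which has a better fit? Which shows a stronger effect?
Model A has the better fit (R² = 0.7384 vs 0.0161). Model A shows the stronger effect (|β₁| = 14.5806 vs 1.8451).

Model Comparison:

Fit — compare R²:
- Model A: R² = 0.7384 → 73.84% of variance in reaction time explained
- Model B: R² = 0.0161 → 1.61% of variance in reaction time explained
- 0.7384 > 0.0161 → Model A has the better fit

Effect size (slope magnitude):
- Model A: β₁ = -14.5806 → predicted reaction time falls 14.5806 ms per additional hour of sleep
- Model B: β₁ = -1.8451 → predicted reaction time falls 1.8451 ms per additional hour of sleep
- |-14.5806| > |-1.8451| → Model A shows the stronger marginal effect

Note: The two samples could reflect different populations, time periods, or measurement quality.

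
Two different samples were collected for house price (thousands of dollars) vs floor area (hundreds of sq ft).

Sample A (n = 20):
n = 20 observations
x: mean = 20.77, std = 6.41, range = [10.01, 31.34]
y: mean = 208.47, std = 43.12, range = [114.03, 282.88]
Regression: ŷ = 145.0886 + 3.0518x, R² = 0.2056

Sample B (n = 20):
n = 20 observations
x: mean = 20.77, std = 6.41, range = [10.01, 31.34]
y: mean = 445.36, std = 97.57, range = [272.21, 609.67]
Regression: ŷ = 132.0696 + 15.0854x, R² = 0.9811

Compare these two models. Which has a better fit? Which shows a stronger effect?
Model B has the better fit (R² = 0.9811 vs 0.2056). Model B shows the stronger effect (|β₁| = 15.0854 vs 3.0518).

Model Comparison:

Goodness of fit (R²):
- Model A: R² = 0.2056 → 20.56% of variance in house price explained
- Model B: R² = 0.9811 → 98.11% of variance in house price explained
- 0.9811 > 0.2056 → Model B has the better fit

Which has the larger per-hundred sq ft effect? (|β₁|)
- Model A: β₁ = 3.0518 → predicted house price rises 3.0518 thousand dollars per additional hundred sq ft of floor area
- Model B: β₁ = 15.0854 → predicted house price rises 15.0854 thousand dollars per additional hundred sq ft of floor area
- |3.0518| < |15.0854| → Model B shows the stronger marginal effect

Notes:
- The two samples could reflect different populations, time periods, or measurement quality.
- R² measures how tightly points cluster around the line; β₁ measures how steep the line is — they answer different questions.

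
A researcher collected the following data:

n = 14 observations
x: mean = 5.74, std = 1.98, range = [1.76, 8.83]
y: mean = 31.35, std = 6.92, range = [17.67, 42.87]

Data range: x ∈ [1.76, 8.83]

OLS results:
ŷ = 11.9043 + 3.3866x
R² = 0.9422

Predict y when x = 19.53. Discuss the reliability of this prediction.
ŷ = 78.0446 (extrapolation — x = 19.53 lies outside [1.76, 8.83], so reliability is low).

Prediction calculation:
ŷ = 11.9043 + 3.3866 × 19.53
ŷ = 78.0446

Reliability:
- Data range: x ∈ [1.76, 8.83]
- Prediction point: x = 19.53 is 10.70 units above the observed range → this is EXTRAPOLATION, not interpolation

Why that matters here:
- The linear relationship may not hold outside the observed range
- There are no observations near this x to validate the fitted line there
- Real relationships often flatten, saturate, or turn nonlinear at extremes

A defensible statement: 'if the linear trend continued to x = 19.53, y would be about 78.0446' — the premise is untested.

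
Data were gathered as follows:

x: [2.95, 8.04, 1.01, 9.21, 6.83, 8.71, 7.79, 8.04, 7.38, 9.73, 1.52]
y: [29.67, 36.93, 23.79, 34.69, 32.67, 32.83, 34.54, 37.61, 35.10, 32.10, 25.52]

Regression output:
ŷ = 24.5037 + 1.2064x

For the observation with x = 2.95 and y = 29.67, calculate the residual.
Residual = 1.6074

The residual is the difference between the actual value and the predicted value:

Residual = y - ŷ

Step 1: Calculate predicted value
ŷ = 24.5037 + 1.2064 × 2.95
ŷ = 28.0626

Step 2: Calculate residual
Residual = 29.67 - 28.0626
Residual = 1.6074

Sign check: y > ŷ, so the point is above the line and the fit underestimates here.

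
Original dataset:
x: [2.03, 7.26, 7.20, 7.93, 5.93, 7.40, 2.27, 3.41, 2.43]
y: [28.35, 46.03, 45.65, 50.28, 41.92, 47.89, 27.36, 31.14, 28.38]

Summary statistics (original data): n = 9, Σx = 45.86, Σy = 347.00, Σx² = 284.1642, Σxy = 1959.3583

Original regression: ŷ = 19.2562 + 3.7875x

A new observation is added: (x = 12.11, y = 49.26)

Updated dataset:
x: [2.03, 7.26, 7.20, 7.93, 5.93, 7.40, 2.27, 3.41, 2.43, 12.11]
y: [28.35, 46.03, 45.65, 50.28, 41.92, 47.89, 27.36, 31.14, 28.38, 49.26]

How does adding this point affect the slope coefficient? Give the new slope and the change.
Adding the point moves β₁ from 3.7875 to 2.7308, i.e. it decreases by 1.0567 (-27.9%).

The new point has HIGH LEVERAGE: x = 12.11 is far from the original mean x̄ = 45.86/9 ≈ 5.10 (original range [2.03, 7.93]).

Step 1: Update the sums with the new point (n goes from 9 to 10)
Σx  = 45.86 + 12.11 = 57.97
Σy  = 347.00 + 49.26 = 396.26
Σx² = 284.1642 + 12.11² = 284.1642 + 146.6521 = 430.8163
Σxy = 1959.3583 + 12.11×49.26 = 1959.3583 + 596.5386 = 2555.8969

Step 2: Recompute the slope with b₁ = (nΣxy − ΣxΣy) / (nΣx² − (Σx)²)
Numerator   = 10×2555.8969 − 57.97×396.26 = 25558.9690 − 22971.1922 = 2587.7768
Denominator = 10×430.8163 − 57.97² = 4308.1630 − 3360.5209 = 947.6421
b₁(new) = 2587.7768 / 947.6421 = 2.7308

(Same formula on the original sums: (9×1959.3583 − 45.86×347.00) / (9×284.1642 − 45.86²) = 1720.8047 / 454.3382 = 3.7875, matching the given fit.)

Step 3: Change in slope
Δβ₁ = 2.7308 − 3.7875 = -1.0567
Relative change = -1.0567 / 3.7875 × 100% = -27.9%
→ the slope decreases when the point is added.

Because the point sits below the extension of the original line at a high-leverage x, it tilts the fit down.
In practice: check such a point for data-entry or measurement error.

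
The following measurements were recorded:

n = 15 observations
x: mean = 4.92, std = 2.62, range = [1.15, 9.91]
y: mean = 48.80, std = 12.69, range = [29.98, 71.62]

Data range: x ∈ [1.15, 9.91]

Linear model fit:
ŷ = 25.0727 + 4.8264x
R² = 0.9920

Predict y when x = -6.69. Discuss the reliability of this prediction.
ŷ = -7.2159, but this is extrapolation (below the data range [1.15, 9.91]) and may be unreliable.

Prediction calculation:
ŷ = 25.0727 + 4.8264 × (-6.69)
ŷ = -7.2159

Reliability:
- Data range: x ∈ [1.15, 9.91]
- Prediction point: x = -6.69 is 7.84 units below the observed range → this is EXTRAPOLATION, not interpolation

Why that matters here:
- The linear relationship may not hold outside the observed range
- R² describes fit only over the sampled x values; it says nothing about behaviour beyond them
- The standard error of prediction grows with (x − x̄)², and x = -6.69 is far from x̄ = 4.92

Report the number if required, but flag clearly that it is an extrapolation.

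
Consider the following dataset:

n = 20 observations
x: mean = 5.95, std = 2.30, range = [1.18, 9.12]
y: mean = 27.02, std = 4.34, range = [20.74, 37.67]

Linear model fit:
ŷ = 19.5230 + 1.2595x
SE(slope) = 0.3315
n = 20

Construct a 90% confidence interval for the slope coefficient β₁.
The 90% CI for β₁ is (0.6846, 1.8344)

Confidence interval for the slope:

The 90% CI for β₁ is: β̂₁ ± t*(α/2, n-2) × SE(β̂₁)

Step 1: Find critical t-value
- Confidence level = 0.9
- Degrees of freedom = n - 2 = 20 - 2 = 18
- t*(α/2, 18) = 1.7341

Step 2: Calculate margin of error
Margin = 1.7341 × 0.3315 = 0.5749

Step 3: Construct interval
CI = 1.2595 ± 0.5749
CI = (0.6846, 1.8344)

Interpretation: each one-unit increase in x is associated with a change in mean y of between 0.6846 and 1.8344, with 90% confidence.
The interval does not include 0, suggesting a significant linear relationship.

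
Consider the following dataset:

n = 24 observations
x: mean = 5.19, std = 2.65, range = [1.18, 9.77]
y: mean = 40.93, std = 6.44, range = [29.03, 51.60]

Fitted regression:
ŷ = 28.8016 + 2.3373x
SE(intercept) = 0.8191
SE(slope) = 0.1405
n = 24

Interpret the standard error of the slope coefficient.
SE(slope) = 0.1405 measures the uncertainty in the estimated slope. The coefficient is estimated precisely (SE/|β̂₁| = 6.0%).

What SE measures:
- The standard error quantifies the sampling variability of the coefficient estimate
- It is the estimated standard deviation of β̂₁ across hypothetical repeated samples of the same size
- Smaller SE → more precise estimate

Relative precision:
- SE / |β̂₁| = 0.1405 / 2.3373 = 6.0%
- Rule of thumb (under 20%: precise; 20% to under 50%: moderately precise; 50% or more: imprecise) → precise

Link to interval estimation: a confidence interval for β₁ is β̂₁ ± t* × 0.1405, so SE sets the half-width per unit of t*.

What drives SE(β̂₁): wider spread of x values → smaller SE.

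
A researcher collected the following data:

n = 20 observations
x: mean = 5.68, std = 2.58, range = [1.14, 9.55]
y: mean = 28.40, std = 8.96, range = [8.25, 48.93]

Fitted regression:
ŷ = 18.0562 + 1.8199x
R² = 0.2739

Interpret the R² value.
R² = 0.2739 means 27.39% of the variation in y is explained by the linear relationship with x. This indicates a weak fit.

R² = 1 − SS_res/SS_tot compares the residual scatter to the total scatter of y about its mean.

Here R² = 0.2739:
- Explained: 27.39% of the variation in y
- Unexplained (residual): 100% − 27.39% = 72.61%
- Rule of thumb (below 0.3 weak; 0.3 to below 0.7 moderate; 0.7 and above strong) → weak

Calculation: R² = 1 − (SS_res / SS_tot), where SS_res is the sum of squared residuals and SS_tot the total sum of squares.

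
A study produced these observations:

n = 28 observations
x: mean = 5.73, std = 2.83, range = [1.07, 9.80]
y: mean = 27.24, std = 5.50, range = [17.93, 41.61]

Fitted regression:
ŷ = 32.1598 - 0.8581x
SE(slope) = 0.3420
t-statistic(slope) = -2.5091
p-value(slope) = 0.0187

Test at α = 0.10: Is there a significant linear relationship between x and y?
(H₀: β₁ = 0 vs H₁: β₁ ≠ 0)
p-value = 0.0187 < α = 0.10, so we reject H₀. The relationship is significant.

Hypothesis test for the slope coefficient:

H₀: β₁ = 0 (no linear relationship)
H₁: β₁ ≠ 0 (linear relationship exists)

Test statistic: t = β̂₁ / SE(β̂₁) = -0.8581 / 0.3420 = -2.5091

With df = 26, the two-sided p-value for |t| = 2.5091 is 0.0187.

Decision rule: reject H₀ if p-value < α.
p-value = 0.0187 < α = 0.10 → reject H₀.

At α = 0.10 the data do provide convincing evidence of a nonzero slope.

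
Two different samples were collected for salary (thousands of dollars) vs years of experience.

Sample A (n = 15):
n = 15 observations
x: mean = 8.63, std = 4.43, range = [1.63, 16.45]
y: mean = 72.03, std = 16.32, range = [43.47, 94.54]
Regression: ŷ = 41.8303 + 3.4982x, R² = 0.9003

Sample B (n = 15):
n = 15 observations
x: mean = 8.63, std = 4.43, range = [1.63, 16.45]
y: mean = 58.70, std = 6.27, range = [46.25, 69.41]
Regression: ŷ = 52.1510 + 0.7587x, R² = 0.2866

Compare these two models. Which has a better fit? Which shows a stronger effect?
Model A has the better fit (R² = 0.9003 vs 0.2866). Model A shows the stronger effect (|β₁| = 3.4982 vs 0.7587).

Model Comparison:

Which explains more variance? (R²)
- Model A: R² = 0.9003 → 90.03% of variance in salary explained
- Model B: R² = 0.2866 → 28.66% of variance in salary explained
- 0.9003 > 0.2866 → Model A has the better fit

Strength of effect — compare |β₁|:
- Model A: β₁ = 3.4982 → predicted salary rises 3.4982 thousand dollars per additional year of experience
- Model B: β₁ = 0.7587 → predicted salary rises 0.7587 thousand dollars per additional year of experience
- |3.4982| > |0.7587| → Model A shows the stronger marginal effect

Notes:
- The two samples could reflect different populations, time periods, or measurement quality.
- A better fit (higher R²) doesn't necessarily mean a more important relationship.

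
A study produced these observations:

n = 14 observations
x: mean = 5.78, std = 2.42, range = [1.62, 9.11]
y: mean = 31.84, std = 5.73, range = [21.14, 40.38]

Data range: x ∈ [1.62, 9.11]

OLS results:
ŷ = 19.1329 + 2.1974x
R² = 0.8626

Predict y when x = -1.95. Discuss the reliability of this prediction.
ŷ = 14.8480 (extrapolation — x = -1.95 lies outside [1.62, 9.11], so reliability is low).

Prediction calculation:
ŷ = 19.1329 + 2.1974 × (-1.95)
ŷ = 14.8480

Reliability:
- Data range: x ∈ [1.62, 9.11]
- Prediction point: x = -1.95 is 3.57 units below the observed range → this is EXTRAPOLATION, not interpolation

Why that matters here:
- The standard error of prediction grows with (x − x̄)², and x = -1.95 is far from x̄ = 5.78
- There are no observations near this x to validate the fitted line there
- R² describes fit only over the sampled x values; it says nothing about behaviour beyond them

The R² = 0.8626 only validates the fit within [1.62, 9.11]; treat ŷ = 14.8480 with caution.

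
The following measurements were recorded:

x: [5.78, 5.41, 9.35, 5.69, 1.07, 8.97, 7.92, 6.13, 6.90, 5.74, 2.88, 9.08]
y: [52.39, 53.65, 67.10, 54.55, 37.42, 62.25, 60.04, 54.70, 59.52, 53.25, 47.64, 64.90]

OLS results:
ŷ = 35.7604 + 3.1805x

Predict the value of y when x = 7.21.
ŷ = 58.6918

Plug x = 7.21 into the fitted line:

ŷ = 35.7604 + 3.1805 × 7.21
ŷ = 35.7604 + 22.9314
ŷ = 58.6918

This is the fitted mean response at that x — an individual observation would come with a wider prediction interval.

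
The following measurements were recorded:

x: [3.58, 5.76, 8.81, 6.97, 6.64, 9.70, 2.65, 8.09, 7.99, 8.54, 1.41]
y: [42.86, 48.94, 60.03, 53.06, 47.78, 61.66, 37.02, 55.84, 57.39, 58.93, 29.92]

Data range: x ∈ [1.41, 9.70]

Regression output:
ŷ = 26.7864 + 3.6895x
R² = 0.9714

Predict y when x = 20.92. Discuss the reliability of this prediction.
The equation gives ŷ = 103.9707; however x = 20.92 is 11.22 units above the observed range, so this extrapolated value should not be trusted.

Prediction calculation:
ŷ = 26.7864 + 3.6895 × 20.92
ŷ = 103.9707

Reliability:
- Data range: x ∈ [1.41, 9.70]
- Prediction point: x = 20.92 is 11.22 units above the observed range → this is EXTRAPOLATION, not interpolation

Why that matters here:
- The standard error of prediction grows with (x − x̄)², and x = 20.92 is far from x̄ = 6.38
- Real relationships often flatten, saturate, or turn nonlinear at extremes
- The linear relationship may not hold outside the observed range

A defensible statement: 'if the linear trend continued to x = 20.92, y would be about 103.9707' — the premise is untested.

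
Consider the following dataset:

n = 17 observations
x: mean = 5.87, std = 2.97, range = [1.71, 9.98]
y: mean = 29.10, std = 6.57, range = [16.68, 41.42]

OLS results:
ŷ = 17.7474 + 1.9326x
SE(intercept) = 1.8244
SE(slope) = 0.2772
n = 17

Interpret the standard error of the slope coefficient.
The slope 1.9326 is pinned down to within about ±0.2772 (one SE) by these data — relative uncertainty 14.3%, i.e. precise.

What SE measures:
- The standard error quantifies the sampling variability of the coefficient estimate
- It is the estimated standard deviation of β̂₁ across hypothetical repeated samples of the same size
- Smaller SE → more precise estimate

Relative precision:
- SE / |β̂₁| = 0.2772 / 1.9326 = 14.3%
- Rule of thumb (under 20%: precise; 20% to under 50%: moderately precise; 50% or more: imprecise) → precise

Link to the t-test: t = β̂₁ / SE(β̂₁) = 1.9326 / 0.2772 = 6.9719, the statistic for H₀: β₁ = 0.

What drives SE(β̂₁): wider spread of x values → smaller SE; larger n (here n = 17) → smaller SE.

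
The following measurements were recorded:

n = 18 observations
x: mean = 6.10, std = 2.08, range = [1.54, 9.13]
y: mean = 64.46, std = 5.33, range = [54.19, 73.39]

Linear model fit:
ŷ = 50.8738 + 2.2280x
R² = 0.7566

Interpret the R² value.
About 75.66% of the variability in y is accounted for by the regression on x (R² = 0.7566) — a strong linear fit.

The coefficient of determination R² is the fraction of the total variation in y that the fitted line accounts for.

Here R² = 0.7566:
- Explained: 75.66% of the variation in y
- Unexplained (residual): 100% − 75.66% = 24.34%
- Rule of thumb (below 0.3 weak; 0.3 to below 0.7 moderate; 0.7 and above strong) → strong

Calculation: R² = 1 − (SS_res / SS_tot), where SS_res is the sum of squared residuals and SS_tot the total sum of squares.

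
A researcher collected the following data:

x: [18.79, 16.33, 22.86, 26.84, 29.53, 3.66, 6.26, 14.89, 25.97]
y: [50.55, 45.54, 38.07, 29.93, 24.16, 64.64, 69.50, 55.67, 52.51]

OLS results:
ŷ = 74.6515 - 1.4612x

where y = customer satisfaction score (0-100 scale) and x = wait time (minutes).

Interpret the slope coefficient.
On average, satisfaction score is about 1.4612 points lower for every extra minute of wait time.

The slope coefficient β₁ = -1.4612 represents the marginal effect of wait time on satisfaction score.

Interpretation:
- Wait time up by 1 minute → predicted satisfaction score decreases by 1.4612 points
- This is a linear approximation: the same per-unit change is assumed across the whole observed x range
- The sign (−) gives the direction; the magnitude 1.4612 gives the size of the effect per minute

The intercept β₀ = 74.6515 is the predicted satisfaction score when wait time = 0; since the smallest observed x is 3.66, this is an extrapolation and mainly anchors the line.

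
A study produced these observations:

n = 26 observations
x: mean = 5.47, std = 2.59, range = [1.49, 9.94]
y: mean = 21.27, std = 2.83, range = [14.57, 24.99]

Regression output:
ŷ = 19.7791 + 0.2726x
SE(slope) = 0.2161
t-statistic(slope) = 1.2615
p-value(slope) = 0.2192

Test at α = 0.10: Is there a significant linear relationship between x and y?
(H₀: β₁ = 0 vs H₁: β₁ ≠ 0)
p-value = 0.2192 ≥ α = 0.10, so we fail to reject H₀. The relationship is not significant.

Hypothesis test for the slope coefficient:

H₀: β₁ = 0 (no linear relationship)
H₁: β₁ ≠ 0 (linear relationship exists)

Test statistic: t = β̂₁ / SE(β̂₁) = 0.2726 / 0.2161 = 1.2615

With df = 24, the two-sided p-value for |t| = 1.2615 is 0.2192.

Decision rule: reject H₀ if p-value < α.
p-value = 0.2192 ≥ α = 0.10 → fail to reject H₀.

At α = 0.10 the data do not provide convincing evidence of a nonzero slope.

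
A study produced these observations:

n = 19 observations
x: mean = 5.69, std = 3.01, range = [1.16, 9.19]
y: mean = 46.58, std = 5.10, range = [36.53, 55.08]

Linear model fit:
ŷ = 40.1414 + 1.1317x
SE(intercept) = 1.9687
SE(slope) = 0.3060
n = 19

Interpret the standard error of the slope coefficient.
The slope 1.1317 is pinned down to within about ±0.3060 (one SE) by these data — relative uncertainty 27.0%, i.e. moderately precise.

SE(β̂₁) = 0.3060 says: if we drew many samples of n = 19 from the same population and refit each time, the fitted slopes would scatter with a standard deviation of roughly 0.3060 around the true β₁.

Relative precision:
- SE / |β̂₁| = 0.3060 / 1.1317 = 27.0%
- Rule of thumb (under 20%: precise; 20% to under 50%: moderately precise; 50% or more: imprecise) → moderately precise

Rough 95% range (±2 SE): 1.1317 ± 0.6120 → (0.5197, 1.7437).

What drives SE(β̂₁): more residual scatter → larger SE; larger n (here n = 19) → smaller SE.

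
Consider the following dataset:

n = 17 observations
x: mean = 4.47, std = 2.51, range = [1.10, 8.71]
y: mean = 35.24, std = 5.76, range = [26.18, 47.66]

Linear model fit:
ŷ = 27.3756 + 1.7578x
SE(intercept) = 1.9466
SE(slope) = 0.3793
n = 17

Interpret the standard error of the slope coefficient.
SE(β̂₁) = 0.3793 is the estimated standard deviation of the slope estimate across repeated samples; relative to β̂₁ = 1.7578 that is 21.6%, a moderately precise estimate.

SE(β̂₁) = 0.3793 says: if we drew many samples of n = 17 from the same population and refit each time, the fitted slopes would scatter with a standard deviation of roughly 0.3793 around the true β₁.

Relative precision:
- SE / |β̂₁| = 0.3793 / 1.7578 = 21.6%
- Rule of thumb (under 20%: precise; 20% to under 50%: moderately precise; 50% or more: imprecise) → moderately precise

Rough 95% range (±2 SE): 1.7578 ± 0.7586 → (0.9992, 2.5164).

What drives SE(β̂₁): more residual scatter → larger SE.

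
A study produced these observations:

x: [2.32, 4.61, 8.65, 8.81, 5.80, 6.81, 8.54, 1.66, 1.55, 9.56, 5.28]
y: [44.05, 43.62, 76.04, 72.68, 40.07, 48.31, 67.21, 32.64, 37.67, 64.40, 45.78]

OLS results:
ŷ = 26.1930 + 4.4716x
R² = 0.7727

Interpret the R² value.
The model explains 77.27% of the variance in y (R² = 0.7727), leaving 22.73% unexplained; the fit is strong.

R² = 1 − SS_res/SS_tot compares the residual scatter to the total scatter of y about its mean.

Here R² = 0.7727:
- Explained: 77.27% of the variation in y
- Unexplained (residual): 100% − 77.27% = 22.73%
- Rule of thumb (below 0.3 weak; 0.3 to below 0.7 moderate; 0.7 and above strong) → strong

Note: R² never decreases when predictors are added, so it should not be used alone to compare models of different size.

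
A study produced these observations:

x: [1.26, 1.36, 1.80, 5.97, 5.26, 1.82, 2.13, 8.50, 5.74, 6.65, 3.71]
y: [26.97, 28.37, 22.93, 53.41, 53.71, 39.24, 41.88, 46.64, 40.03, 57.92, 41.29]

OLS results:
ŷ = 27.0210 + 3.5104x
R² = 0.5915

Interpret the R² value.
The model explains 59.15% of the variance in y (R² = 0.5915), leaving 40.85% unexplained; the fit is moderate.

The coefficient of determination R² is the fraction of the total variation in y that the fitted line accounts for.

Here R² = 0.5915:
- Explained: 59.15% of the variation in y
- Unexplained (residual): 100% − 59.15% = 40.85%
- Rule of thumb (below 0.3 weak; 0.3 to below 0.7 moderate; 0.7 and above strong) → moderate

Equivalently, for simple linear regression R² = r², so |r| = √0.5915 ≈ 0.7691.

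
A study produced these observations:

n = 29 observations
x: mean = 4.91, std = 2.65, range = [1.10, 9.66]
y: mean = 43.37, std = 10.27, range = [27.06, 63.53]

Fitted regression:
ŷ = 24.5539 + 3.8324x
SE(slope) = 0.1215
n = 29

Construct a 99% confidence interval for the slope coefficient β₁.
The 99% CI for β₁ is (3.4958, 4.1690)

Confidence interval for the slope:

The 99% CI for β₁ is: β̂₁ ± t*(α/2, n-2) × SE(β̂₁)

Step 1: Find critical t-value
- Confidence level = 0.99
- Degrees of freedom = n - 2 = 29 - 2 = 27
- t*(α/2, 27) = 2.7707

Step 2: Calculate margin of error
Margin = 2.7707 × 0.1215 = 0.3366

Step 3: Construct interval
CI = 3.8324 ± 0.3366
CI = (3.4958, 4.1690)

Interpretation: We are 99% confident that the true slope β₁ lies between 3.4958 and 4.1690.
Since 0 is outside the interval, a two-sided test at α = 0.01 would reject H₀: β₁ = 0.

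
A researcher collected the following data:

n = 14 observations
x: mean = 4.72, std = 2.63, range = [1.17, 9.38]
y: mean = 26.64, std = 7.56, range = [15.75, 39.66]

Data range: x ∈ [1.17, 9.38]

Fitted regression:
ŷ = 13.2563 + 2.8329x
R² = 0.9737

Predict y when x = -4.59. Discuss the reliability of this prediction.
ŷ = 0.2533 (extrapolation — x = -4.59 lies outside [1.17, 9.38], so reliability is low).

Prediction calculation:
ŷ = 13.2563 + 2.8329 × (-4.59)
ŷ = 0.2533

Reliability:
- Data range: x ∈ [1.17, 9.38]
- Prediction point: x = -4.59 is 5.76 units below the observed range → this is EXTRAPOLATION, not interpolation

Why that matters here:
- Real relationships often flatten, saturate, or turn nonlinear at extremes
- The linear relationship may not hold outside the observed range

The R² = 0.9737 only validates the fit within [1.17, 9.38]; treat ŷ = 0.2533 with caution.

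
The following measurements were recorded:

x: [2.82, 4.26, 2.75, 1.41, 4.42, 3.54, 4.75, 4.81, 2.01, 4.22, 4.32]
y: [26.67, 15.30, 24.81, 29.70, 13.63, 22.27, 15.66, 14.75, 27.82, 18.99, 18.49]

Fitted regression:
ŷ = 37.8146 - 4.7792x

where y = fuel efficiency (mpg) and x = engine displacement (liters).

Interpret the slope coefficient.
For each additional liter of engine displacement, predicted fuel efficiency decreases by approximately 4.7792 mpg.

β₁ = -4.7792 is the change in predicted fuel efficiency (mpg) per additional liter of engine displacement.

Interpretation:
- Engine displacement up by 1 liter → predicted fuel efficiency decreases by 4.7792 mpg
- This is a linear approximation: the same per-unit change is assumed across the whole observed x range

The intercept β₀ = 37.8146 is the predicted fuel efficiency when engine displacement = 0; since the smallest observed x is 1.41, this is an extrapolation and mainly anchors the line.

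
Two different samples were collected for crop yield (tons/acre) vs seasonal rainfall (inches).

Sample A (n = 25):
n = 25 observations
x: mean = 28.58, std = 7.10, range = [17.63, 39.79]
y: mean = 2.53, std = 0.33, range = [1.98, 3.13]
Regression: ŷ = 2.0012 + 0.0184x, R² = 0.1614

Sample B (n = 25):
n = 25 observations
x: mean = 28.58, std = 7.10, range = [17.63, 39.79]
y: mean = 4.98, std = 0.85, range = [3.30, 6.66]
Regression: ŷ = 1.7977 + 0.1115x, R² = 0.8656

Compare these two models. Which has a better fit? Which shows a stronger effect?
Model B has the better fit (R² = 0.8656 vs 0.1614). Model B shows the stronger effect (|β₁| = 0.1115 vs 0.0184).

Model Comparison:

Goodness of fit (R²):
- Model A: R² = 0.1614 → 16.14% of variance in crop yield explained
- Model B: R² = 0.8656 → 86.56% of variance in crop yield explained
- 0.8656 > 0.1614 → Model B has the better fit

Strength of effect — compare |β₁|:
- Model A: β₁ = 0.0184 → predicted crop yield rises 0.0184 tons/acre per additional inch of rainfall
- Model B: β₁ = 0.1115 → predicted crop yield rises 0.1115 tons/acre per additional inch of rainfall
- |0.0184| < |0.1115| → Model B shows the stronger marginal effect

Notes:
- A better fit (higher R²) doesn't necessarily mean a more important relationship.
- The two samples could reflect different populations, time periods, or measurement quality.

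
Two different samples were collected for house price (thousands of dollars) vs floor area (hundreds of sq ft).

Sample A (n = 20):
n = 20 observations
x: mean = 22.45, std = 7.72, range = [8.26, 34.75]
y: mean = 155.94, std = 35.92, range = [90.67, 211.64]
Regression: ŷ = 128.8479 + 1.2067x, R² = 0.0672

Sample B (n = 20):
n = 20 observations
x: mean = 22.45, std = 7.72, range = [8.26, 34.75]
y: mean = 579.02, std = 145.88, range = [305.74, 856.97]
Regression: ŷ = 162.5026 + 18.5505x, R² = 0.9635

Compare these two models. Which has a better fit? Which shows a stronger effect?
Model B has the better fit (R² = 0.9635 vs 0.0672). Model B shows the stronger effect (|β₁| = 18.5505 vs 1.2067).

Model Comparison:

Which explains more variance? (R²)
- Model A: R² = 0.0672 → 6.72% of variance in house price explained
- Model B: R² = 0.9635 → 96.35% of variance in house price explained
- 0.9635 > 0.0672 → Model B has the better fit

Strength of effect — compare |β₁|:
- Model A: β₁ = 1.2067 → predicted house price rises 1.2067 thousand dollars per additional hundred sq ft of floor area
- Model B: β₁ = 18.5505 → predicted house price rises 18.5505 thousand dollars per additional hundred sq ft of floor area
- |1.2067| < |18.5505| → Model B shows the stronger marginal effect

Note: A better fit (higher R²) doesn't necessarily mean a more important relationship.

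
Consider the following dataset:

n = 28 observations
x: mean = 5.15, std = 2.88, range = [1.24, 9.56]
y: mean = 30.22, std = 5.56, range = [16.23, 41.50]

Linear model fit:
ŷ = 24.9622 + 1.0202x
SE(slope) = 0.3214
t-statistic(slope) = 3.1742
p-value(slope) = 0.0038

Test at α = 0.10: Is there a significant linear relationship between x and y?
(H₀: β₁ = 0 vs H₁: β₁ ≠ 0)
p-value = 0.0038 < α = 0.10, so we reject H₀. The relationship is significant.

Hypothesis test for the slope coefficient:

H₀: β₁ = 0 (no linear relationship)
H₁: β₁ ≠ 0 (linear relationship exists)

Test statistic: t = β̂₁ / SE(β̂₁) = 1.0202 / 0.3214 = 3.1742

p = 0.0038: how often a slope estimate this far from 0 (in SE units) would arise by chance if β₁ were truly 0.

Decision rule: reject H₀ if p-value < α.
p-value = 0.0038 < α = 0.10 → reject H₀.

At α = 0.10 the data do provide convincing evidence of a nonzero slope.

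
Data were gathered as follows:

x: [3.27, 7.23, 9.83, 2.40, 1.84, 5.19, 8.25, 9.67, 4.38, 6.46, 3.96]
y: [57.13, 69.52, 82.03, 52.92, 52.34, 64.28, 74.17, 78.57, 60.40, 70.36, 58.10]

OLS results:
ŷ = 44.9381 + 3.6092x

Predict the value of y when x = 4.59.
ŷ = 61.5043

Plug x = 4.59 into the fitted line:

ŷ = 44.9381 + 3.6092 × 4.59
ŷ = 44.9381 + 16.5662
ŷ = 61.5043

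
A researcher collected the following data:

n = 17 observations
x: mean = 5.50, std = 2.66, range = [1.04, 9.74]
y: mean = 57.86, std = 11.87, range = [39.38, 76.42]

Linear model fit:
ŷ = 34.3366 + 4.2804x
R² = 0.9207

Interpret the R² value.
R² = 0.9207 means 92.07% of the variation in y is explained by the linear relationship with x. This indicates a strong fit.

R² (coefficient of determination) measures the proportion of variance in y explained by the regression model.

Here R² = 0.9207:
- Explained: 92.07% of the variation in y
- Unexplained (residual): 100% − 92.07% = 7.93%
- Rule of thumb (below 0.3 weak; 0.3 to below 0.7 moderate; 0.7 and above strong) → strong

Note: R² says nothing about causation, and a high R² does not by itself mean the linear form is appropriate — check the residuals.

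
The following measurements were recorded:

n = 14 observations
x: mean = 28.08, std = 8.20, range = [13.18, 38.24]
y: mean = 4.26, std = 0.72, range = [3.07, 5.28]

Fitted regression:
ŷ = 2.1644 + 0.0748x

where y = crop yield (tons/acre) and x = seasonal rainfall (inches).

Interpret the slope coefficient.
For each additional inch of rainfall, predicted crop yield increases by approximately 0.0748 tons/acre.

β₁ = 0.0748 is the change in predicted crop yield (tons/acre) per additional inch of rainfall.

Interpretation:
- Rainfall up by 1 inch → predicted crop yield increases by 0.0748 tons/acre
- The effect is assumed constant over the observed range of x (linearity)

The intercept β₀ = 2.1644 is the predicted crop yield when rainfall = 0; since the smallest observed x is 13.18, this is an extrapolation and mainly anchors the line.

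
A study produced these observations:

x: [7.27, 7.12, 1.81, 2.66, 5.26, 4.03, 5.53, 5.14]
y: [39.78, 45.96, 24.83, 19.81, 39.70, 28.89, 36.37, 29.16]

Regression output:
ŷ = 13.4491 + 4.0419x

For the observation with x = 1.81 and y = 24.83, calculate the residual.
Residual = 4.0651

The residual is the difference between the actual value and the predicted value:

Residual = y - ŷ

Step 1: Calculate predicted value
ŷ = 13.4491 + 4.0419 × 1.81
ŷ = 20.7649

Step 2: Calculate residual
Residual = 24.83 - 20.7649
Residual = 4.0651

Sign check: y > ŷ, so the point is above the line and the fit underestimates here.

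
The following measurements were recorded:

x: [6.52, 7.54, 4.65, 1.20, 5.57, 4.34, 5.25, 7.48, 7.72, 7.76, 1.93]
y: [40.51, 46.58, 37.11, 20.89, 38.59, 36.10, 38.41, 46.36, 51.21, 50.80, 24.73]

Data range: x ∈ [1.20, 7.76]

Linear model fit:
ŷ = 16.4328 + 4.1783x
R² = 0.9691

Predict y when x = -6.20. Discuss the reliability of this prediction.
ŷ = -9.4727 (extrapolation — x = -6.20 lies outside [1.20, 7.76], so reliability is low).

Prediction calculation:
ŷ = 16.4328 + 4.1783 × (-6.20)
ŷ = -9.4727

Reliability:
- Data range: x ∈ [1.20, 7.76]
- Prediction point: x = -6.20 is 7.40 units below the observed range → this is EXTRAPOLATION, not interpolation

Why that matters here:
- There are no observations near this x to validate the fitted line there
- The linear relationship may not hold outside the observed range

Report the number if required, but flag clearly that it is an extrapolation.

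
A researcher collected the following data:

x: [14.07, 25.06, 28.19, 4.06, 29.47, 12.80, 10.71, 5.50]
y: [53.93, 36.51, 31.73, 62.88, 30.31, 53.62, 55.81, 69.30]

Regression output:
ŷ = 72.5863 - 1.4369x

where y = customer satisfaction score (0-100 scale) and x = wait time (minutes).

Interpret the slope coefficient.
For each additional minute of wait time, predicted satisfaction score decreases by approximately 1.4369 points.

The slope coefficient β₁ = -1.4369 represents the marginal effect of wait time on satisfaction score.

Interpretation:
- Wait time up by 1 minute → predicted satisfaction score decreases by 1.4369 points
- The effect is assumed constant over the observed range of x (linearity)

(β₀ = 72.5863 is the fitted value at x = 0 and is not part of the slope interpretation.)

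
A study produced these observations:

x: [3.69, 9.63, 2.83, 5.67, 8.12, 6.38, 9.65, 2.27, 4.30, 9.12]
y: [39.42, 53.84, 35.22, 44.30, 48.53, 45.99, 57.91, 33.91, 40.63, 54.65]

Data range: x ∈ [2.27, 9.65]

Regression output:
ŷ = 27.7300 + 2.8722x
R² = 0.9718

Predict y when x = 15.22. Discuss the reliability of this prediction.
ŷ = 71.4449, but this is extrapolation (above the data range [2.27, 9.65]) and may be unreliable.

Prediction calculation:
ŷ = 27.7300 + 2.8722 × 15.22
ŷ = 71.4449

Reliability:
- Data range: x ∈ [2.27, 9.65]
- Prediction point: x = 15.22 is 5.57 units above the observed range → this is EXTRAPOLATION, not interpolation

Why that matters here:
- R² describes fit only over the sampled x values; it says nothing about behaviour beyond them
- There are no observations near this x to validate the fitted line there

Report the number if required, but flag clearly that it is an extrapolation.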